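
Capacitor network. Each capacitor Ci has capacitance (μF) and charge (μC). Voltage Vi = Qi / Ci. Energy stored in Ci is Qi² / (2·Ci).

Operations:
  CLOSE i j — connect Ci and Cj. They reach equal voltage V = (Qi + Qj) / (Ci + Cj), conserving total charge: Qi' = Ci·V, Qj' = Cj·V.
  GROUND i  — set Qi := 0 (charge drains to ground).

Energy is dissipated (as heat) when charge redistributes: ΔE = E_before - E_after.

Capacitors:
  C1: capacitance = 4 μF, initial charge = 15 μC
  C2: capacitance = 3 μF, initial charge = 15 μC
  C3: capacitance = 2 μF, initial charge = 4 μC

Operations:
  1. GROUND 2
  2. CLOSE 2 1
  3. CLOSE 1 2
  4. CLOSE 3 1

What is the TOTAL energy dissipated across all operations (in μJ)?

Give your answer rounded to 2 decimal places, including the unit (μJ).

Initial: C1(4μF, Q=15μC, V=3.75V), C2(3μF, Q=15μC, V=5.00V), C3(2μF, Q=4μC, V=2.00V)
Op 1: GROUND 2: Q2=0; energy lost=37.500
Op 2: CLOSE 2-1: Q_total=15.00, C_total=7.00, V=2.14; Q2=6.43, Q1=8.57; dissipated=12.054
Op 3: CLOSE 1-2: Q_total=15.00, C_total=7.00, V=2.14; Q1=8.57, Q2=6.43; dissipated=0.000
Op 4: CLOSE 3-1: Q_total=12.57, C_total=6.00, V=2.10; Q3=4.19, Q1=8.38; dissipated=0.014
Total dissipated: 49.567 μJ

Answer: 49.57 μJ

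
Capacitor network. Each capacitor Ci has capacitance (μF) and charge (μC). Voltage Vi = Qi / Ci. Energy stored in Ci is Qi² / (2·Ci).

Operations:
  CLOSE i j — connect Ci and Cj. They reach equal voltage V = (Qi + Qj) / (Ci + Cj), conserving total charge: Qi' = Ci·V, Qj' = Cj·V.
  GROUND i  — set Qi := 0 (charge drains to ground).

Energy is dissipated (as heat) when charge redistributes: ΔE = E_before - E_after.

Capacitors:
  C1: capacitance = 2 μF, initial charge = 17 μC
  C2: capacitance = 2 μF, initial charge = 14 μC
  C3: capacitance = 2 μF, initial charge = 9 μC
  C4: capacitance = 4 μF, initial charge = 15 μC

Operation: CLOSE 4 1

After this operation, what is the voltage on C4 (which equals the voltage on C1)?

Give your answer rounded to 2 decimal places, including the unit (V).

Initial: C1(2μF, Q=17μC, V=8.50V), C2(2μF, Q=14μC, V=7.00V), C3(2μF, Q=9μC, V=4.50V), C4(4μF, Q=15μC, V=3.75V)
Op 1: CLOSE 4-1: Q_total=32.00, C_total=6.00, V=5.33; Q4=21.33, Q1=10.67; dissipated=15.042

Answer: 5.33 V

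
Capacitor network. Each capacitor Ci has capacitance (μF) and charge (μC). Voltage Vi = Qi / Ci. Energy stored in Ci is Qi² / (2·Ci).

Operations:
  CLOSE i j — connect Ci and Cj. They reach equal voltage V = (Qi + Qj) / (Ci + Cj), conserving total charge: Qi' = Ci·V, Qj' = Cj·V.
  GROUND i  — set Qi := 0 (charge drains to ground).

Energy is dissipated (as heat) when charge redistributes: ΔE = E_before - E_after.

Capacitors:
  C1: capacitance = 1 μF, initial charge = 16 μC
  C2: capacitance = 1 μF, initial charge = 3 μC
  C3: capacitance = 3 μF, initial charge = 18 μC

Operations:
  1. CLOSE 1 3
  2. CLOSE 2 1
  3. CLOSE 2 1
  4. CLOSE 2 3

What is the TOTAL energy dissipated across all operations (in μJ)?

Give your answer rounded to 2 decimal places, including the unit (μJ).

Answer: 47.90 μJ

Derivation:
Initial: C1(1μF, Q=16μC, V=16.00V), C2(1μF, Q=3μC, V=3.00V), C3(3μF, Q=18μC, V=6.00V)
Op 1: CLOSE 1-3: Q_total=34.00, C_total=4.00, V=8.50; Q1=8.50, Q3=25.50; dissipated=37.500
Op 2: CLOSE 2-1: Q_total=11.50, C_total=2.00, V=5.75; Q2=5.75, Q1=5.75; dissipated=7.562
Op 3: CLOSE 2-1: Q_total=11.50, C_total=2.00, V=5.75; Q2=5.75, Q1=5.75; dissipated=0.000
Op 4: CLOSE 2-3: Q_total=31.25, C_total=4.00, V=7.81; Q2=7.81, Q3=23.44; dissipated=2.836
Total dissipated: 47.898 μJ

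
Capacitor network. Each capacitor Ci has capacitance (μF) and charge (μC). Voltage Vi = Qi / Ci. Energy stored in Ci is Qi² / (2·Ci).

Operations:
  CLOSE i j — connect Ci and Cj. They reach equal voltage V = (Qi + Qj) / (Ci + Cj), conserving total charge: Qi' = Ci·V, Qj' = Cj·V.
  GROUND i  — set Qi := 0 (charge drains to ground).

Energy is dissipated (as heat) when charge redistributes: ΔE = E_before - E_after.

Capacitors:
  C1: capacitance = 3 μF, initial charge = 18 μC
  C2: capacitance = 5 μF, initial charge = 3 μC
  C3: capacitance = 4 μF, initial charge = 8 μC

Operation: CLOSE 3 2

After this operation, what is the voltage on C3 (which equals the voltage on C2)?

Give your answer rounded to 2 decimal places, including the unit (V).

Answer: 1.22 V

Derivation:
Initial: C1(3μF, Q=18μC, V=6.00V), C2(5μF, Q=3μC, V=0.60V), C3(4μF, Q=8μC, V=2.00V)
Op 1: CLOSE 3-2: Q_total=11.00, C_total=9.00, V=1.22; Q3=4.89, Q2=6.11; dissipated=2.178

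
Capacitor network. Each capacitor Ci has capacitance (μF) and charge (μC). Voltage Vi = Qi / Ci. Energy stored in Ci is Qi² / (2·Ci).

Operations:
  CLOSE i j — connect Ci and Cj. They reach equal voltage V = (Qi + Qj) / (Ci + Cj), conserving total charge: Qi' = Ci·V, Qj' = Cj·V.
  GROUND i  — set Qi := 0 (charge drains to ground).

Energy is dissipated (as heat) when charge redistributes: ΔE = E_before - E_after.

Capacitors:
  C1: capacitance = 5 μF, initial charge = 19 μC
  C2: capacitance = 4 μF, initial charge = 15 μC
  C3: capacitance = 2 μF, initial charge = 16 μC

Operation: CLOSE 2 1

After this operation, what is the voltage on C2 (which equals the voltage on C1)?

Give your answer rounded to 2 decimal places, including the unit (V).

Answer: 3.78 V

Derivation:
Initial: C1(5μF, Q=19μC, V=3.80V), C2(4μF, Q=15μC, V=3.75V), C3(2μF, Q=16μC, V=8.00V)
Op 1: CLOSE 2-1: Q_total=34.00, C_total=9.00, V=3.78; Q2=15.11, Q1=18.89; dissipated=0.003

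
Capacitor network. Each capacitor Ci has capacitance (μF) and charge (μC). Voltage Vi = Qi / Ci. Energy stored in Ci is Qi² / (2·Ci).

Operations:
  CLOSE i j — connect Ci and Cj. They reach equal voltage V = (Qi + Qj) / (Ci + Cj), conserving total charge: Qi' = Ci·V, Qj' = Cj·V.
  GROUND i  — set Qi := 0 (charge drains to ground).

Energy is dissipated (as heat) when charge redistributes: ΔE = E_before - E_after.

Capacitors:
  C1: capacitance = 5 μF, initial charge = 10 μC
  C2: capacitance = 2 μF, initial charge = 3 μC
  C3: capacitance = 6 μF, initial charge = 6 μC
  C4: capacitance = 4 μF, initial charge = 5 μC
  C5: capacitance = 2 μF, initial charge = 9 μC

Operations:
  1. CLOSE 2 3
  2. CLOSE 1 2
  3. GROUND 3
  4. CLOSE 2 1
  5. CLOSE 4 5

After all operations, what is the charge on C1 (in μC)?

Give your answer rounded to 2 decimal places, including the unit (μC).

Answer: 8.75 μC

Derivation:
Initial: C1(5μF, Q=10μC, V=2.00V), C2(2μF, Q=3μC, V=1.50V), C3(6μF, Q=6μC, V=1.00V), C4(4μF, Q=5μC, V=1.25V), C5(2μF, Q=9μC, V=4.50V)
Op 1: CLOSE 2-3: Q_total=9.00, C_total=8.00, V=1.12; Q2=2.25, Q3=6.75; dissipated=0.188
Op 2: CLOSE 1-2: Q_total=12.25, C_total=7.00, V=1.75; Q1=8.75, Q2=3.50; dissipated=0.547
Op 3: GROUND 3: Q3=0; energy lost=3.797
Op 4: CLOSE 2-1: Q_total=12.25, C_total=7.00, V=1.75; Q2=3.50, Q1=8.75; dissipated=0.000
Op 5: CLOSE 4-5: Q_total=14.00, C_total=6.00, V=2.33; Q4=9.33, Q5=4.67; dissipated=7.042
Final charges: Q1=8.75, Q2=3.50, Q3=0.00, Q4=9.33, Q5=4.67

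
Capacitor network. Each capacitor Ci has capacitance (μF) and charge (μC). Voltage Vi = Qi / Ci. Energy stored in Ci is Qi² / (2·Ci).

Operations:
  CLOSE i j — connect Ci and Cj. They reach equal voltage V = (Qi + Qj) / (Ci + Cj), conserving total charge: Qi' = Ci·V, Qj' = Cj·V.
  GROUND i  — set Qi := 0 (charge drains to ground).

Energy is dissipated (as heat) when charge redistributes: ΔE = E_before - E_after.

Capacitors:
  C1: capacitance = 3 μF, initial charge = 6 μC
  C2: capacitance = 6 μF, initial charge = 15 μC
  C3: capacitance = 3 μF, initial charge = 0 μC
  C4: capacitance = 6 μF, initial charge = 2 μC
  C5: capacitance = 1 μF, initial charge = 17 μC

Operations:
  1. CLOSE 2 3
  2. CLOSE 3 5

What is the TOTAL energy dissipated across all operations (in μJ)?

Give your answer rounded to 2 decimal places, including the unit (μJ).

Initial: C1(3μF, Q=6μC, V=2.00V), C2(6μF, Q=15μC, V=2.50V), C3(3μF, Q=0μC, V=0.00V), C4(6μF, Q=2μC, V=0.33V), C5(1μF, Q=17μC, V=17.00V)
Op 1: CLOSE 2-3: Q_total=15.00, C_total=9.00, V=1.67; Q2=10.00, Q3=5.00; dissipated=6.250
Op 2: CLOSE 3-5: Q_total=22.00, C_total=4.00, V=5.50; Q3=16.50, Q5=5.50; dissipated=88.167
Total dissipated: 94.417 μJ

Answer: 94.42 μJ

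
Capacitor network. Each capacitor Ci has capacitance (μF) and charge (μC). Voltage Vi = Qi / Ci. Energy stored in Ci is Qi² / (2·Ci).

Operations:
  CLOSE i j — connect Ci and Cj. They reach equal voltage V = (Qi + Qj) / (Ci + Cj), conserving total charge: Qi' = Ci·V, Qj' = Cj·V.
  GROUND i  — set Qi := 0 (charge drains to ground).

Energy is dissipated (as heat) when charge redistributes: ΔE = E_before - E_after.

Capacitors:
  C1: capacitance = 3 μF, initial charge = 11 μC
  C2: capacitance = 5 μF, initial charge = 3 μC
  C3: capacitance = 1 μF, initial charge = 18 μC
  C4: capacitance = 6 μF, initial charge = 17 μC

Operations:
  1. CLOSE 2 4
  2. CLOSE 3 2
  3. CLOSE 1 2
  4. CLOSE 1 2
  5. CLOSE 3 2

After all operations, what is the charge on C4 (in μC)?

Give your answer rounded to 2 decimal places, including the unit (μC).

Initial: C1(3μF, Q=11μC, V=3.67V), C2(5μF, Q=3μC, V=0.60V), C3(1μF, Q=18μC, V=18.00V), C4(6μF, Q=17μC, V=2.83V)
Op 1: CLOSE 2-4: Q_total=20.00, C_total=11.00, V=1.82; Q2=9.09, Q4=10.91; dissipated=6.802
Op 2: CLOSE 3-2: Q_total=27.09, C_total=6.00, V=4.52; Q3=4.52, Q2=22.58; dissipated=109.105
Op 3: CLOSE 1-2: Q_total=33.58, C_total=8.00, V=4.20; Q1=12.59, Q2=20.98; dissipated=0.675
Op 4: CLOSE 1-2: Q_total=33.58, C_total=8.00, V=4.20; Q1=12.59, Q2=20.98; dissipated=0.000
Op 5: CLOSE 3-2: Q_total=25.50, C_total=6.00, V=4.25; Q3=4.25, Q2=21.25; dissipated=0.042
Final charges: Q1=12.59, Q2=21.25, Q3=4.25, Q4=10.91

Answer: 10.91 μC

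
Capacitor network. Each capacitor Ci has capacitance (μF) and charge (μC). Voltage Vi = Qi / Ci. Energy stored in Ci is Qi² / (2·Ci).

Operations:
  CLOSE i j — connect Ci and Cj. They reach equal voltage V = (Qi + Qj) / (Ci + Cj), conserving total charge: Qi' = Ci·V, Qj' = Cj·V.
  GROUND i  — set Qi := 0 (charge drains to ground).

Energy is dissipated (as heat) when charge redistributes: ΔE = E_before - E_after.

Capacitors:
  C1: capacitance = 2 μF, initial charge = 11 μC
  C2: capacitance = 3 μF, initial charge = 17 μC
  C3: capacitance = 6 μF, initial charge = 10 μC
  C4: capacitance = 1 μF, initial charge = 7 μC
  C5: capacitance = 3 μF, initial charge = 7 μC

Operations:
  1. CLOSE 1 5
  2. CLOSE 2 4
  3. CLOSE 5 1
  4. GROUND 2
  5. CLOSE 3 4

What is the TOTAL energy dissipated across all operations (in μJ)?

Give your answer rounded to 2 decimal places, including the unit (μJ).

Answer: 68.73 μJ

Derivation:
Initial: C1(2μF, Q=11μC, V=5.50V), C2(3μF, Q=17μC, V=5.67V), C3(6μF, Q=10μC, V=1.67V), C4(1μF, Q=7μC, V=7.00V), C5(3μF, Q=7μC, V=2.33V)
Op 1: CLOSE 1-5: Q_total=18.00, C_total=5.00, V=3.60; Q1=7.20, Q5=10.80; dissipated=6.017
Op 2: CLOSE 2-4: Q_total=24.00, C_total=4.00, V=6.00; Q2=18.00, Q4=6.00; dissipated=0.667
Op 3: CLOSE 5-1: Q_total=18.00, C_total=5.00, V=3.60; Q5=10.80, Q1=7.20; dissipated=0.000
Op 4: GROUND 2: Q2=0; energy lost=54.000
Op 5: CLOSE 3-4: Q_total=16.00, C_total=7.00, V=2.29; Q3=13.71, Q4=2.29; dissipated=8.048
Total dissipated: 68.731 μJ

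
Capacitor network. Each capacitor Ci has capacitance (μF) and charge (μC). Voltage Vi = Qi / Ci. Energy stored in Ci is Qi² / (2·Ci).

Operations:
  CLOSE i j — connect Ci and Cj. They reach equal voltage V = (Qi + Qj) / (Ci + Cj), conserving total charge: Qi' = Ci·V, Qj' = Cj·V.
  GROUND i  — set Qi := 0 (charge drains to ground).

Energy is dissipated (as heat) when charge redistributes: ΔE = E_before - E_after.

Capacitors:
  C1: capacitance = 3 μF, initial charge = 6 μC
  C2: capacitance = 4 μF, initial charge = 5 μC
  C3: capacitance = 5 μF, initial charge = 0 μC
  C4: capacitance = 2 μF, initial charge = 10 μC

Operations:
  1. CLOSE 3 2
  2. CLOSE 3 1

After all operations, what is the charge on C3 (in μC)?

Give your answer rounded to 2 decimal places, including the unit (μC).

Answer: 5.49 μC

Derivation:
Initial: C1(3μF, Q=6μC, V=2.00V), C2(4μF, Q=5μC, V=1.25V), C3(5μF, Q=0μC, V=0.00V), C4(2μF, Q=10μC, V=5.00V)
Op 1: CLOSE 3-2: Q_total=5.00, C_total=9.00, V=0.56; Q3=2.78, Q2=2.22; dissipated=1.736
Op 2: CLOSE 3-1: Q_total=8.78, C_total=8.00, V=1.10; Q3=5.49, Q1=3.29; dissipated=1.956
Final charges: Q1=3.29, Q2=2.22, Q3=5.49, Q4=10.00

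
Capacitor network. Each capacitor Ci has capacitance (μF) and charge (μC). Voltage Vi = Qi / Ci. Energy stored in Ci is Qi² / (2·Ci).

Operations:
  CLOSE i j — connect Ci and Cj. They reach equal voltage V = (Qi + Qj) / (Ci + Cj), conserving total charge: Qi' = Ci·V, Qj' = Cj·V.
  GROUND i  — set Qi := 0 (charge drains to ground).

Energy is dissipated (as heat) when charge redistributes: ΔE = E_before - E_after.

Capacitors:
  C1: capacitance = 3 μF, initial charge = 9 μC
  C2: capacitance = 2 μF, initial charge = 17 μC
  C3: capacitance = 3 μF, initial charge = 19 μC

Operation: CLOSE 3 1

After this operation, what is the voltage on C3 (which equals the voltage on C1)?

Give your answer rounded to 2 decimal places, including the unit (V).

Initial: C1(3μF, Q=9μC, V=3.00V), C2(2μF, Q=17μC, V=8.50V), C3(3μF, Q=19μC, V=6.33V)
Op 1: CLOSE 3-1: Q_total=28.00, C_total=6.00, V=4.67; Q3=14.00, Q1=14.00; dissipated=8.333

Answer: 4.67 V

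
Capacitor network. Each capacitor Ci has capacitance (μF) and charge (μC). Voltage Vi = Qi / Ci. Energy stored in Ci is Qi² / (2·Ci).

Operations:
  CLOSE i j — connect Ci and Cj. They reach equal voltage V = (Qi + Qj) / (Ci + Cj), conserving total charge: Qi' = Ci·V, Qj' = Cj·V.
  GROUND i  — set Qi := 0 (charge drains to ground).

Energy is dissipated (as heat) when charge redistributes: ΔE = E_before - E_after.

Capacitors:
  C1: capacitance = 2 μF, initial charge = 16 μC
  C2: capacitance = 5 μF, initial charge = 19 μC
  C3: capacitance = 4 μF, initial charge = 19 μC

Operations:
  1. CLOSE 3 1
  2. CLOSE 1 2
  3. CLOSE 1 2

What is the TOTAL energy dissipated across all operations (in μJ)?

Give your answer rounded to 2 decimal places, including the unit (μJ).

Answer: 9.99 μJ

Derivation:
Initial: C1(2μF, Q=16μC, V=8.00V), C2(5μF, Q=19μC, V=3.80V), C3(4μF, Q=19μC, V=4.75V)
Op 1: CLOSE 3-1: Q_total=35.00, C_total=6.00, V=5.83; Q3=23.33, Q1=11.67; dissipated=7.042
Op 2: CLOSE 1-2: Q_total=30.67, C_total=7.00, V=4.38; Q1=8.76, Q2=21.90; dissipated=2.953
Op 3: CLOSE 1-2: Q_total=30.67, C_total=7.00, V=4.38; Q1=8.76, Q2=21.90; dissipated=0.000
Total dissipated: 9.995 μJ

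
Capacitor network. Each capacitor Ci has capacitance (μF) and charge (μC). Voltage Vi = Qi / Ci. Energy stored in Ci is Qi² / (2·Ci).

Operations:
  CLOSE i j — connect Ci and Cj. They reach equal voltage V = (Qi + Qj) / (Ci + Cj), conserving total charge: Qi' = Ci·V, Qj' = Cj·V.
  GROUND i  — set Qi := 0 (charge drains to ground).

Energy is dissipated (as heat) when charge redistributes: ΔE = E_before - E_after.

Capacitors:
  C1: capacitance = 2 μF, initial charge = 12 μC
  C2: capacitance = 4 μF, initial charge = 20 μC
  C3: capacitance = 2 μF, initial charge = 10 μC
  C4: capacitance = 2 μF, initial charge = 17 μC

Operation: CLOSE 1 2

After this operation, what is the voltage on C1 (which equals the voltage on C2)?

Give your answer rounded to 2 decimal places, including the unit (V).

Answer: 5.33 V

Derivation:
Initial: C1(2μF, Q=12μC, V=6.00V), C2(4μF, Q=20μC, V=5.00V), C3(2μF, Q=10μC, V=5.00V), C4(2μF, Q=17μC, V=8.50V)
Op 1: CLOSE 1-2: Q_total=32.00, C_total=6.00, V=5.33; Q1=10.67, Q2=21.33; dissipated=0.667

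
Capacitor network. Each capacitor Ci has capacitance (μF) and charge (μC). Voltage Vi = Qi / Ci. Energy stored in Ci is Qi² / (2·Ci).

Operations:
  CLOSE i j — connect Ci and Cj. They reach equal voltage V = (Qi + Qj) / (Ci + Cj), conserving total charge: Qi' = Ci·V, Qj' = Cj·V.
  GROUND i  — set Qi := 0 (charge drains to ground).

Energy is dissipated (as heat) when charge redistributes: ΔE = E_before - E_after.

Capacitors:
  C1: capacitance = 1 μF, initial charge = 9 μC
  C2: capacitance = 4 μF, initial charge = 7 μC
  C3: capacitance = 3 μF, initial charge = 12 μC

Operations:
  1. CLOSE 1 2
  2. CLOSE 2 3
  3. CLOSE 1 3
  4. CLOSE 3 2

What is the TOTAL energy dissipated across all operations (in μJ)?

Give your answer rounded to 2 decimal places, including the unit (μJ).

Initial: C1(1μF, Q=9μC, V=9.00V), C2(4μF, Q=7μC, V=1.75V), C3(3μF, Q=12μC, V=4.00V)
Op 1: CLOSE 1-2: Q_total=16.00, C_total=5.00, V=3.20; Q1=3.20, Q2=12.80; dissipated=21.025
Op 2: CLOSE 2-3: Q_total=24.80, C_total=7.00, V=3.54; Q2=14.17, Q3=10.63; dissipated=0.549
Op 3: CLOSE 1-3: Q_total=13.83, C_total=4.00, V=3.46; Q1=3.46, Q3=10.37; dissipated=0.044
Op 4: CLOSE 3-2: Q_total=24.54, C_total=7.00, V=3.51; Q3=10.52, Q2=14.02; dissipated=0.006
Total dissipated: 21.624 μJ

Answer: 21.62 μJ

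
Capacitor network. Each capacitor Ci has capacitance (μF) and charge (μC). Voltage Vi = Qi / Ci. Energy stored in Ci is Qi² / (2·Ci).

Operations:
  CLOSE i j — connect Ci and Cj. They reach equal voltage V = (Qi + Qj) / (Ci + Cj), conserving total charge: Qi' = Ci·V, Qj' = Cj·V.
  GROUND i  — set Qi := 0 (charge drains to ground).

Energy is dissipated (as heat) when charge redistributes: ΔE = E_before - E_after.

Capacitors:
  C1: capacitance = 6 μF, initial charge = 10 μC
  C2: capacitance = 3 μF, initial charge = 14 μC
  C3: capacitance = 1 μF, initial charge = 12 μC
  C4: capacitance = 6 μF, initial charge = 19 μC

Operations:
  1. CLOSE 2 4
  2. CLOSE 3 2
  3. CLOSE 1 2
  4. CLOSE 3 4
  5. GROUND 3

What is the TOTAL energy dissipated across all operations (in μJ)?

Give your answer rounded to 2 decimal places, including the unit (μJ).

Answer: 54.68 μJ

Derivation:
Initial: C1(6μF, Q=10μC, V=1.67V), C2(3μF, Q=14μC, V=4.67V), C3(1μF, Q=12μC, V=12.00V), C4(6μF, Q=19μC, V=3.17V)
Op 1: CLOSE 2-4: Q_total=33.00, C_total=9.00, V=3.67; Q2=11.00, Q4=22.00; dissipated=2.250
Op 2: CLOSE 3-2: Q_total=23.00, C_total=4.00, V=5.75; Q3=5.75, Q2=17.25; dissipated=26.042
Op 3: CLOSE 1-2: Q_total=27.25, C_total=9.00, V=3.03; Q1=18.17, Q2=9.08; dissipated=16.674
Op 4: CLOSE 3-4: Q_total=27.75, C_total=7.00, V=3.96; Q3=3.96, Q4=23.79; dissipated=1.860
Op 5: GROUND 3: Q3=0; energy lost=7.858
Total dissipated: 54.683 μJ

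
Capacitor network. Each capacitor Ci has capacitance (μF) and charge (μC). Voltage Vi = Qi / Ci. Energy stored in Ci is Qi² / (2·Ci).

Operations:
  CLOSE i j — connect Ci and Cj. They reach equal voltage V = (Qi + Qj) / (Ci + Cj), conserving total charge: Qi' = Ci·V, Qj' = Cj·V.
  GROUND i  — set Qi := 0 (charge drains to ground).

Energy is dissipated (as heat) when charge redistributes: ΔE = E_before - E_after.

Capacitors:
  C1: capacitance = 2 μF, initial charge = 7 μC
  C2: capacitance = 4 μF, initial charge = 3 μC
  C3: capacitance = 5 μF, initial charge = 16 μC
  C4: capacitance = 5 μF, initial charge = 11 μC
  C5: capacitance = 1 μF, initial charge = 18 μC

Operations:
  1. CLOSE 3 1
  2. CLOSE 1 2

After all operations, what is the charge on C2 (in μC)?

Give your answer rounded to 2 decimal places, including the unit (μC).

Initial: C1(2μF, Q=7μC, V=3.50V), C2(4μF, Q=3μC, V=0.75V), C3(5μF, Q=16μC, V=3.20V), C4(5μF, Q=11μC, V=2.20V), C5(1μF, Q=18μC, V=18.00V)
Op 1: CLOSE 3-1: Q_total=23.00, C_total=7.00, V=3.29; Q3=16.43, Q1=6.57; dissipated=0.064
Op 2: CLOSE 1-2: Q_total=9.57, C_total=6.00, V=1.60; Q1=3.19, Q2=6.38; dissipated=4.287
Final charges: Q1=3.19, Q2=6.38, Q3=16.43, Q4=11.00, Q5=18.00

Answer: 6.38 μC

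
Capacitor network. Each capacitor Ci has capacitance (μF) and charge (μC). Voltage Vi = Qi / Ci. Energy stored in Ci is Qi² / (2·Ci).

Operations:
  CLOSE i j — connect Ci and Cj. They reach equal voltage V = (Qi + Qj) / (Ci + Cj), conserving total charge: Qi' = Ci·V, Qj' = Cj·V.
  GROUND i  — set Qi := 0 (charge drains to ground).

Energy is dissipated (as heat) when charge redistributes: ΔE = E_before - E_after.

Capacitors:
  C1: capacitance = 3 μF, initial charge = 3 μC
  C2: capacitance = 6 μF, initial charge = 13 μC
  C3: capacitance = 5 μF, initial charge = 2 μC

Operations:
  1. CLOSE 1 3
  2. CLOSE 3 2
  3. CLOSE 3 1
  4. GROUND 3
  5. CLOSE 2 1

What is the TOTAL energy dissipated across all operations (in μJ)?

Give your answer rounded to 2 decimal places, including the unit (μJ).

Answer: 7.65 μJ

Derivation:
Initial: C1(3μF, Q=3μC, V=1.00V), C2(6μF, Q=13μC, V=2.17V), C3(5μF, Q=2μC, V=0.40V)
Op 1: CLOSE 1-3: Q_total=5.00, C_total=8.00, V=0.62; Q1=1.88, Q3=3.12; dissipated=0.338
Op 2: CLOSE 3-2: Q_total=16.12, C_total=11.00, V=1.47; Q3=7.33, Q2=8.80; dissipated=3.241
Op 3: CLOSE 3-1: Q_total=9.20, C_total=8.00, V=1.15; Q3=5.75, Q1=3.45; dissipated=0.663
Op 4: GROUND 3: Q3=0; energy lost=3.310
Op 5: CLOSE 2-1: Q_total=12.25, C_total=9.00, V=1.36; Q2=8.16, Q1=4.08; dissipated=0.099
Total dissipated: 7.650 μJ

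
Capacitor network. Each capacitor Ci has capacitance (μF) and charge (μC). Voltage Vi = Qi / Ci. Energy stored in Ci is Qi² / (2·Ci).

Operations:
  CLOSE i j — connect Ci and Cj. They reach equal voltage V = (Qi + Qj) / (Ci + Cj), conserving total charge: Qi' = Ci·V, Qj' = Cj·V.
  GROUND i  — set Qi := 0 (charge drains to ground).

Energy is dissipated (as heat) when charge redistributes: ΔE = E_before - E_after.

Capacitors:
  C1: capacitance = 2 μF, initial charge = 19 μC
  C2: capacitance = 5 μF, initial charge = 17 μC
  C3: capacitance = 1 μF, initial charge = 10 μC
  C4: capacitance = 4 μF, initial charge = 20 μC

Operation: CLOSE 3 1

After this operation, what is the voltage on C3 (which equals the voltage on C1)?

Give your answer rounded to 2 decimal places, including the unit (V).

Initial: C1(2μF, Q=19μC, V=9.50V), C2(5μF, Q=17μC, V=3.40V), C3(1μF, Q=10μC, V=10.00V), C4(4μF, Q=20μC, V=5.00V)
Op 1: CLOSE 3-1: Q_total=29.00, C_total=3.00, V=9.67; Q3=9.67, Q1=19.33; dissipated=0.083

Answer: 9.67 V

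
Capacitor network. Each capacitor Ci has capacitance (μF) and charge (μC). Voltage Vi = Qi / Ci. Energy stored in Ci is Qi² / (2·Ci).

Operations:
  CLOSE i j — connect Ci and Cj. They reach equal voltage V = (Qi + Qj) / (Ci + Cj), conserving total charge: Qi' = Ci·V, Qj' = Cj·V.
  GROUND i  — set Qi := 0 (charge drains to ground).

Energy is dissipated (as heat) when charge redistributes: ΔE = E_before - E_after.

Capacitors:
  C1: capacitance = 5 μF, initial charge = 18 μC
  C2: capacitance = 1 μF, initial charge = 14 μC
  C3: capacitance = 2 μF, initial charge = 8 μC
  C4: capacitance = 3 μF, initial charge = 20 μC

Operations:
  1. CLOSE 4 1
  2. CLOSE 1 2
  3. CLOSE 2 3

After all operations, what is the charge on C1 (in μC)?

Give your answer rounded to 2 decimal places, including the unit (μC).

Initial: C1(5μF, Q=18μC, V=3.60V), C2(1μF, Q=14μC, V=14.00V), C3(2μF, Q=8μC, V=4.00V), C4(3μF, Q=20μC, V=6.67V)
Op 1: CLOSE 4-1: Q_total=38.00, C_total=8.00, V=4.75; Q4=14.25, Q1=23.75; dissipated=8.817
Op 2: CLOSE 1-2: Q_total=37.75, C_total=6.00, V=6.29; Q1=31.46, Q2=6.29; dissipated=35.651
Op 3: CLOSE 2-3: Q_total=14.29, C_total=3.00, V=4.76; Q2=4.76, Q3=9.53; dissipated=1.751
Final charges: Q1=31.46, Q2=4.76, Q3=9.53, Q4=14.25

Answer: 31.46 μC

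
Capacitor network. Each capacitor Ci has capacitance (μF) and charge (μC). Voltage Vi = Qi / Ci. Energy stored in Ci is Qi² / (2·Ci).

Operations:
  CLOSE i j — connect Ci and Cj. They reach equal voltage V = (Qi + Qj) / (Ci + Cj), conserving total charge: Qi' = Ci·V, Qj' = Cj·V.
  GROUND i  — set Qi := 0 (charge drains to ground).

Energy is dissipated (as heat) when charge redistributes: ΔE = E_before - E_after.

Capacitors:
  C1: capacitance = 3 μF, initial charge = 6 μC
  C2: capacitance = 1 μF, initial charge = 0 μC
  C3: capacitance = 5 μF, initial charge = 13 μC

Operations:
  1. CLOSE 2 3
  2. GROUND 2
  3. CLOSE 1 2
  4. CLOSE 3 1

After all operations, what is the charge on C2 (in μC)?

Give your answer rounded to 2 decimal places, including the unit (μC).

Initial: C1(3μF, Q=6μC, V=2.00V), C2(1μF, Q=0μC, V=0.00V), C3(5μF, Q=13μC, V=2.60V)
Op 1: CLOSE 2-3: Q_total=13.00, C_total=6.00, V=2.17; Q2=2.17, Q3=10.83; dissipated=2.817
Op 2: GROUND 2: Q2=0; energy lost=2.347
Op 3: CLOSE 1-2: Q_total=6.00, C_total=4.00, V=1.50; Q1=4.50, Q2=1.50; dissipated=1.500
Op 4: CLOSE 3-1: Q_total=15.33, C_total=8.00, V=1.92; Q3=9.58, Q1=5.75; dissipated=0.417
Final charges: Q1=5.75, Q2=1.50, Q3=9.58

Answer: 1.50 μC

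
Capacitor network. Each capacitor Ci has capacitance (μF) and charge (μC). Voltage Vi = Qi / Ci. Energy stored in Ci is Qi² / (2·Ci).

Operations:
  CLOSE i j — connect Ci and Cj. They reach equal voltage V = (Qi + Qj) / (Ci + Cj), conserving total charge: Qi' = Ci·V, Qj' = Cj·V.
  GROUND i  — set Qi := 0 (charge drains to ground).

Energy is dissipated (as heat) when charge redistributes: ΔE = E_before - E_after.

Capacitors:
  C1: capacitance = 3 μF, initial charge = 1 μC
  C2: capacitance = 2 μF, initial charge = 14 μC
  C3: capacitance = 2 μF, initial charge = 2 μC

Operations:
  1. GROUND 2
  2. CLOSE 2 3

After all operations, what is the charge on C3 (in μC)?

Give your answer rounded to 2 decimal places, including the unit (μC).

Initial: C1(3μF, Q=1μC, V=0.33V), C2(2μF, Q=14μC, V=7.00V), C3(2μF, Q=2μC, V=1.00V)
Op 1: GROUND 2: Q2=0; energy lost=49.000
Op 2: CLOSE 2-3: Q_total=2.00, C_total=4.00, V=0.50; Q2=1.00, Q3=1.00; dissipated=0.500
Final charges: Q1=1.00, Q2=1.00, Q3=1.00

Answer: 1.00 μC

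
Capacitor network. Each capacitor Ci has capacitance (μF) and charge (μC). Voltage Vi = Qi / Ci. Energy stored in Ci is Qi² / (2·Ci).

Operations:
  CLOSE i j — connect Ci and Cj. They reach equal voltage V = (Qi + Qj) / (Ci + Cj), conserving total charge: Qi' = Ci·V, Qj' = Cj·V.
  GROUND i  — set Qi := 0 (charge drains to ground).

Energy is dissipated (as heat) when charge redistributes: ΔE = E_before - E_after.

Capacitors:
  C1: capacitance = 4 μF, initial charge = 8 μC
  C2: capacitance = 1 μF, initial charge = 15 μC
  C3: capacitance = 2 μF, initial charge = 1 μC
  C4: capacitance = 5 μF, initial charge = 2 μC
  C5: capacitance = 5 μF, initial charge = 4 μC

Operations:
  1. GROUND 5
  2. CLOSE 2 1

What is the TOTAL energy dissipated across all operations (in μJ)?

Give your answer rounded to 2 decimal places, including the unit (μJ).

Answer: 69.20 μJ

Derivation:
Initial: C1(4μF, Q=8μC, V=2.00V), C2(1μF, Q=15μC, V=15.00V), C3(2μF, Q=1μC, V=0.50V), C4(5μF, Q=2μC, V=0.40V), C5(5μF, Q=4μC, V=0.80V)
Op 1: GROUND 5: Q5=0; energy lost=1.600
Op 2: CLOSE 2-1: Q_total=23.00, C_total=5.00, V=4.60; Q2=4.60, Q1=18.40; dissipated=67.600
Total dissipated: 69.200 μJ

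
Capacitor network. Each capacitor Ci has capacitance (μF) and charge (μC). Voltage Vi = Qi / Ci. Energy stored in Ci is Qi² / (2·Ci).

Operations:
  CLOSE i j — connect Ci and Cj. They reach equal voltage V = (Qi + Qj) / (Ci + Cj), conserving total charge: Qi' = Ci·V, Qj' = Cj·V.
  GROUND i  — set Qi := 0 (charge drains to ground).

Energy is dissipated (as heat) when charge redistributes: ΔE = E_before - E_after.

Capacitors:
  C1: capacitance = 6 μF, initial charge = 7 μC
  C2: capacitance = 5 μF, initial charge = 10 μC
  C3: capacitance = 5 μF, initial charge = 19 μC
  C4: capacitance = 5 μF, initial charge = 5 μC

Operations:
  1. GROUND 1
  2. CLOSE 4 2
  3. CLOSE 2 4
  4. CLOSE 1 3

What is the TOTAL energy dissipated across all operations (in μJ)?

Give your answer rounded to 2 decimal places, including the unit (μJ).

Initial: C1(6μF, Q=7μC, V=1.17V), C2(5μF, Q=10μC, V=2.00V), C3(5μF, Q=19μC, V=3.80V), C4(5μF, Q=5μC, V=1.00V)
Op 1: GROUND 1: Q1=0; energy lost=4.083
Op 2: CLOSE 4-2: Q_total=15.00, C_total=10.00, V=1.50; Q4=7.50, Q2=7.50; dissipated=1.250
Op 3: CLOSE 2-4: Q_total=15.00, C_total=10.00, V=1.50; Q2=7.50, Q4=7.50; dissipated=0.000
Op 4: CLOSE 1-3: Q_total=19.00, C_total=11.00, V=1.73; Q1=10.36, Q3=8.64; dissipated=19.691
Total dissipated: 25.024 μJ

Answer: 25.02 μJ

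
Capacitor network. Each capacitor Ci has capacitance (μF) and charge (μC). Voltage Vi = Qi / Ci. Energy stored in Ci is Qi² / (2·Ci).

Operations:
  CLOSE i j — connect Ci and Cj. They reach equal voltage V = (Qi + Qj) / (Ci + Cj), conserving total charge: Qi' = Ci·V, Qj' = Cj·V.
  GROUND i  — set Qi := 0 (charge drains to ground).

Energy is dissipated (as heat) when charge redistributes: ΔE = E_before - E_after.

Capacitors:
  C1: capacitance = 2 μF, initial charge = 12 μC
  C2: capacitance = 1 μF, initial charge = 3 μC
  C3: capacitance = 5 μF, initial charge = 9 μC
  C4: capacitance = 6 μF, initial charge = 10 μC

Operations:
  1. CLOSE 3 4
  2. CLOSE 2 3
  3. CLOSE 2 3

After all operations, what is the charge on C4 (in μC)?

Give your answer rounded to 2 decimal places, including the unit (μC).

Answer: 10.36 μC

Derivation:
Initial: C1(2μF, Q=12μC, V=6.00V), C2(1μF, Q=3μC, V=3.00V), C3(5μF, Q=9μC, V=1.80V), C4(6μF, Q=10μC, V=1.67V)
Op 1: CLOSE 3-4: Q_total=19.00, C_total=11.00, V=1.73; Q3=8.64, Q4=10.36; dissipated=0.024
Op 2: CLOSE 2-3: Q_total=11.64, C_total=6.00, V=1.94; Q2=1.94, Q3=9.70; dissipated=0.675
Op 3: CLOSE 2-3: Q_total=11.64, C_total=6.00, V=1.94; Q2=1.94, Q3=9.70; dissipated=0.000
Final charges: Q1=12.00, Q2=1.94, Q3=9.70, Q4=10.36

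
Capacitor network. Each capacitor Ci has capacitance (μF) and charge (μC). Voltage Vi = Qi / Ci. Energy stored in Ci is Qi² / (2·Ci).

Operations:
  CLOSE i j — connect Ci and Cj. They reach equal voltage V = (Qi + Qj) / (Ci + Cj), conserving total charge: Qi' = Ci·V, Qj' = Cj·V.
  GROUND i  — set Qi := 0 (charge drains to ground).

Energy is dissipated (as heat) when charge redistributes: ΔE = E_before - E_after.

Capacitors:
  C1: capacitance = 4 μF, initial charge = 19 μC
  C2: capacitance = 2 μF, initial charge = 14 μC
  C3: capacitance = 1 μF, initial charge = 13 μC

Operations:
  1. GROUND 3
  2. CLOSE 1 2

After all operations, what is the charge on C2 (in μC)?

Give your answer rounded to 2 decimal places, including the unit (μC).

Initial: C1(4μF, Q=19μC, V=4.75V), C2(2μF, Q=14μC, V=7.00V), C3(1μF, Q=13μC, V=13.00V)
Op 1: GROUND 3: Q3=0; energy lost=84.500
Op 2: CLOSE 1-2: Q_total=33.00, C_total=6.00, V=5.50; Q1=22.00, Q2=11.00; dissipated=3.375
Final charges: Q1=22.00, Q2=11.00, Q3=0.00

Answer: 11.00 μC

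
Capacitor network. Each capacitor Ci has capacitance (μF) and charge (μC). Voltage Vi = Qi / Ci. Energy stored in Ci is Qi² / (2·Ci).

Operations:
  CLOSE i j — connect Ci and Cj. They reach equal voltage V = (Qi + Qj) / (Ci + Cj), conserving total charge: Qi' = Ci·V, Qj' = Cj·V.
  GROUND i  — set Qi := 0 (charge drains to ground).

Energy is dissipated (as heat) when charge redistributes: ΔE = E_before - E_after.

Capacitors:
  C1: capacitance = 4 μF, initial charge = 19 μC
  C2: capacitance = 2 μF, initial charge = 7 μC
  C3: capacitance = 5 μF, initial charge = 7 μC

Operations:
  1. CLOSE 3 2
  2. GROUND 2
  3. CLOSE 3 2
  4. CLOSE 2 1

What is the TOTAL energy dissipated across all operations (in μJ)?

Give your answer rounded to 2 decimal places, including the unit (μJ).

Initial: C1(4μF, Q=19μC, V=4.75V), C2(2μF, Q=7μC, V=3.50V), C3(5μF, Q=7μC, V=1.40V)
Op 1: CLOSE 3-2: Q_total=14.00, C_total=7.00, V=2.00; Q3=10.00, Q2=4.00; dissipated=3.150
Op 2: GROUND 2: Q2=0; energy lost=4.000
Op 3: CLOSE 3-2: Q_total=10.00, C_total=7.00, V=1.43; Q3=7.14, Q2=2.86; dissipated=2.857
Op 4: CLOSE 2-1: Q_total=21.86, C_total=6.00, V=3.64; Q2=7.29, Q1=14.57; dissipated=7.355
Total dissipated: 17.362 μJ

Answer: 17.36 μJ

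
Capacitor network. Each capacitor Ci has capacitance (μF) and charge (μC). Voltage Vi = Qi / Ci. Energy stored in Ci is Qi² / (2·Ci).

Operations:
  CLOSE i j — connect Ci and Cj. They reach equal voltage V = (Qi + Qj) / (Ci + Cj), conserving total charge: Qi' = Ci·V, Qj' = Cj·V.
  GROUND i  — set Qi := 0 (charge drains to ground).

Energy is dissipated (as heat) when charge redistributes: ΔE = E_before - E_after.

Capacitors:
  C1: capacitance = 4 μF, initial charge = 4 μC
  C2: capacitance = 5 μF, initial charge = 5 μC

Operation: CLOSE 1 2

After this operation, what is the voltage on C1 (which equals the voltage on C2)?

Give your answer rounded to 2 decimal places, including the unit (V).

Answer: 1.00 V

Derivation:
Initial: C1(4μF, Q=4μC, V=1.00V), C2(5μF, Q=5μC, V=1.00V)
Op 1: CLOSE 1-2: Q_total=9.00, C_total=9.00, V=1.00; Q1=4.00, Q2=5.00; dissipated=0.000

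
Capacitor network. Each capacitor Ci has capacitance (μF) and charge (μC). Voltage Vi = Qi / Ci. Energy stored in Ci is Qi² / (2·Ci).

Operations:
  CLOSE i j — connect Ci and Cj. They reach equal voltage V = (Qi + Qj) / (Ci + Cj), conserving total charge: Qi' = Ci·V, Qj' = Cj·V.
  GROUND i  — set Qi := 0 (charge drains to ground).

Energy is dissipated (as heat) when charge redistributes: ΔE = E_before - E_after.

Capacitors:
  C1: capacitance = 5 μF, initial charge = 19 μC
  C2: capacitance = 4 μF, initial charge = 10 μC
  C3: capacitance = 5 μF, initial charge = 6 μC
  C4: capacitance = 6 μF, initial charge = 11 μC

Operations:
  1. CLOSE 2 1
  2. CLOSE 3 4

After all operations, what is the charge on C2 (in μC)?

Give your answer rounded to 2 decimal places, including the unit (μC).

Initial: C1(5μF, Q=19μC, V=3.80V), C2(4μF, Q=10μC, V=2.50V), C3(5μF, Q=6μC, V=1.20V), C4(6μF, Q=11μC, V=1.83V)
Op 1: CLOSE 2-1: Q_total=29.00, C_total=9.00, V=3.22; Q2=12.89, Q1=16.11; dissipated=1.878
Op 2: CLOSE 3-4: Q_total=17.00, C_total=11.00, V=1.55; Q3=7.73, Q4=9.27; dissipated=0.547
Final charges: Q1=16.11, Q2=12.89, Q3=7.73, Q4=9.27

Answer: 12.89 μC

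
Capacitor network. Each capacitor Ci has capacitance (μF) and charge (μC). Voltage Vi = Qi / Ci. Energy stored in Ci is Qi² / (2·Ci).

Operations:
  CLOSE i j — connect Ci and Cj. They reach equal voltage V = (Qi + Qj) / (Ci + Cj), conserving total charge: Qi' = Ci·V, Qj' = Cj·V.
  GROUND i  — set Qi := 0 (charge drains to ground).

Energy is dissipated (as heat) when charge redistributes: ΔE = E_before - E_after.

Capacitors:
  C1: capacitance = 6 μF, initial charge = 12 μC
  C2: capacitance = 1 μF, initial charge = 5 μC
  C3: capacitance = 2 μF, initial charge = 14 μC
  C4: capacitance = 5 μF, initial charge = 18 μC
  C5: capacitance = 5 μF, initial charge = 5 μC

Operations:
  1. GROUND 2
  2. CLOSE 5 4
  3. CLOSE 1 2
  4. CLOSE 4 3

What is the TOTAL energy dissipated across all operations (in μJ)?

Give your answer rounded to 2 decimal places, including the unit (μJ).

Initial: C1(6μF, Q=12μC, V=2.00V), C2(1μF, Q=5μC, V=5.00V), C3(2μF, Q=14μC, V=7.00V), C4(5μF, Q=18μC, V=3.60V), C5(5μF, Q=5μC, V=1.00V)
Op 1: GROUND 2: Q2=0; energy lost=12.500
Op 2: CLOSE 5-4: Q_total=23.00, C_total=10.00, V=2.30; Q5=11.50, Q4=11.50; dissipated=8.450
Op 3: CLOSE 1-2: Q_total=12.00, C_total=7.00, V=1.71; Q1=10.29, Q2=1.71; dissipated=1.714
Op 4: CLOSE 4-3: Q_total=25.50, C_total=7.00, V=3.64; Q4=18.21, Q3=7.29; dissipated=15.779
Total dissipated: 38.443 μJ

Answer: 38.44 μJ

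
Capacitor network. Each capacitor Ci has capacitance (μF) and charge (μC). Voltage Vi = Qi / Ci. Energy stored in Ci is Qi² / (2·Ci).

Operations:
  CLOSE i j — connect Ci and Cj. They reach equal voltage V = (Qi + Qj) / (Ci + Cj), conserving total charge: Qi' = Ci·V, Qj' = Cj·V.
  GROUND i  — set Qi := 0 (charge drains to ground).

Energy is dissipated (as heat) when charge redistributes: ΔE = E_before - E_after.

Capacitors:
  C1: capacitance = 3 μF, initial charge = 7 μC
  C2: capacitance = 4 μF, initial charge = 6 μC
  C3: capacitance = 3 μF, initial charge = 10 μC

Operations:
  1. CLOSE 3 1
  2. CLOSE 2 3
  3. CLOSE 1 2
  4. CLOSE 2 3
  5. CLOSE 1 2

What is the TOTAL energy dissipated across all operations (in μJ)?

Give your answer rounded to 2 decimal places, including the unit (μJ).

Initial: C1(3μF, Q=7μC, V=2.33V), C2(4μF, Q=6μC, V=1.50V), C3(3μF, Q=10μC, V=3.33V)
Op 1: CLOSE 3-1: Q_total=17.00, C_total=6.00, V=2.83; Q3=8.50, Q1=8.50; dissipated=0.750
Op 2: CLOSE 2-3: Q_total=14.50, C_total=7.00, V=2.07; Q2=8.29, Q3=6.21; dissipated=1.524
Op 3: CLOSE 1-2: Q_total=16.79, C_total=7.00, V=2.40; Q1=7.19, Q2=9.59; dissipated=0.498
Op 4: CLOSE 2-3: Q_total=15.81, C_total=7.00, V=2.26; Q2=9.03, Q3=6.77; dissipated=0.091
Op 5: CLOSE 1-2: Q_total=16.23, C_total=7.00, V=2.32; Q1=6.95, Q2=9.27; dissipated=0.017
Total dissipated: 2.880 μJ

Answer: 2.88 μJ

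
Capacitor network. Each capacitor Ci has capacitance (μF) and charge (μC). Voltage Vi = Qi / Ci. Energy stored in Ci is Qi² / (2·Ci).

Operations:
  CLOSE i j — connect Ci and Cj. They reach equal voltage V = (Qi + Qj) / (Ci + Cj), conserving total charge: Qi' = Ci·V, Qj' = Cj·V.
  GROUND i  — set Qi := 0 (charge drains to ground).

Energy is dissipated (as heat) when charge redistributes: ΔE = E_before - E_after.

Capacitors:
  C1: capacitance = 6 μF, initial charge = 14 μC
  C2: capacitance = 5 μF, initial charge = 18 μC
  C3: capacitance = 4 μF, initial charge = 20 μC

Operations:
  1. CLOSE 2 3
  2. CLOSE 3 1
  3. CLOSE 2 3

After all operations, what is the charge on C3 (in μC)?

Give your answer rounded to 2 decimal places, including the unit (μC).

Answer: 14.87 μC

Derivation:
Initial: C1(6μF, Q=14μC, V=2.33V), C2(5μF, Q=18μC, V=3.60V), C3(4μF, Q=20μC, V=5.00V)
Op 1: CLOSE 2-3: Q_total=38.00, C_total=9.00, V=4.22; Q2=21.11, Q3=16.89; dissipated=2.178
Op 2: CLOSE 3-1: Q_total=30.89, C_total=10.00, V=3.09; Q3=12.36, Q1=18.53; dissipated=4.281
Op 3: CLOSE 2-3: Q_total=33.47, C_total=9.00, V=3.72; Q2=18.59, Q3=14.87; dissipated=1.427
Final charges: Q1=18.53, Q2=18.59, Q3=14.87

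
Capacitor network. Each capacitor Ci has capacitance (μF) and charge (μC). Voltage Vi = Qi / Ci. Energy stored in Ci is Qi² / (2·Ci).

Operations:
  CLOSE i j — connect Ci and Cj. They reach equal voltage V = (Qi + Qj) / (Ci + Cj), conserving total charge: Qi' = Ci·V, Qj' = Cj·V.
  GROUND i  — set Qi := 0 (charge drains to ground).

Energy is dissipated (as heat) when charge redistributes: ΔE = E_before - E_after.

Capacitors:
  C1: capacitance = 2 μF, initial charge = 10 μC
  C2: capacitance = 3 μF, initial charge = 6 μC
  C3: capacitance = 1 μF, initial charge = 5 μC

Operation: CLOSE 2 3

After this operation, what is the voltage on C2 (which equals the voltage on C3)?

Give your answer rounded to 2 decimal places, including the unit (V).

Answer: 2.75 V

Derivation:
Initial: C1(2μF, Q=10μC, V=5.00V), C2(3μF, Q=6μC, V=2.00V), C3(1μF, Q=5μC, V=5.00V)
Op 1: CLOSE 2-3: Q_total=11.00, C_total=4.00, V=2.75; Q2=8.25, Q3=2.75; dissipated=3.375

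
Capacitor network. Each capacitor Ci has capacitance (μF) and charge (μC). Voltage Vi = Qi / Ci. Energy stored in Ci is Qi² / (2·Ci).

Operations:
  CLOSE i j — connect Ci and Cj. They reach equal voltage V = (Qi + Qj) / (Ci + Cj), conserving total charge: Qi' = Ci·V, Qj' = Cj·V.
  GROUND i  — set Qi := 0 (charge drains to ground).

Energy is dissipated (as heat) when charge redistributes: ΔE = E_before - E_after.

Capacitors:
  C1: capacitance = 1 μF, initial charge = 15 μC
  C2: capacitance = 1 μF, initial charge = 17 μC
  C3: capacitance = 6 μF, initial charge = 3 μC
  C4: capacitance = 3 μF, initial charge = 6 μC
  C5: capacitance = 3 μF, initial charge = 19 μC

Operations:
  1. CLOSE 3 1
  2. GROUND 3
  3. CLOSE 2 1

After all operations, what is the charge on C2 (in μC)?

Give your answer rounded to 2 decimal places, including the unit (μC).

Answer: 9.79 μC

Derivation:
Initial: C1(1μF, Q=15μC, V=15.00V), C2(1μF, Q=17μC, V=17.00V), C3(6μF, Q=3μC, V=0.50V), C4(3μF, Q=6μC, V=2.00V), C5(3μF, Q=19μC, V=6.33V)
Op 1: CLOSE 3-1: Q_total=18.00, C_total=7.00, V=2.57; Q3=15.43, Q1=2.57; dissipated=90.107
Op 2: GROUND 3: Q3=0; energy lost=19.837
Op 3: CLOSE 2-1: Q_total=19.57, C_total=2.00, V=9.79; Q2=9.79, Q1=9.79; dissipated=52.046
Final charges: Q1=9.79, Q2=9.79, Q3=0.00, Q4=6.00, Q5=19.00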